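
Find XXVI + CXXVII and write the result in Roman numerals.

XXVI = 26
CXXVII = 127
26 + 127 = 153

CLIII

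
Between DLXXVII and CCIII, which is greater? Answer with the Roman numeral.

DLXXVII = 577
CCIII = 203
577 is larger

DLXXVII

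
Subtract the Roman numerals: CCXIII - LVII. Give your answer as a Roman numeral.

CCXIII = 213
LVII = 57
213 - 57 = 156

CLVI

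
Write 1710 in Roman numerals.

Convert 1710 to Roman numerals:
  1710 contains 1×1000 (M)
  710 contains 1×500 (D)
  210 contains 2×100 (CC)
  10 contains 1×10 (X)

MDCCX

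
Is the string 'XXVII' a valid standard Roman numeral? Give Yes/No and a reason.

'XXVII': Check the rules: uses only the symbols I, V, X, L, C, D, M; no symbol is repeated more than three times in a row; V, L and D each appear at most once; no smaller symbol precedes a larger one (values never increase from left to right). Value: X (10) + X (10) + V (5) + I (1) + I (1) = 27. So it is a valid standard Roman numeral.

Yes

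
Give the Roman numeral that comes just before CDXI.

CDXI = 411, so the previous integer is 411 - 1 = 410

CDX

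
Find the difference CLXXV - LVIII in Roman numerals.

CLXXV = 175
LVIII = 58
175 - 58 = 117

CXVII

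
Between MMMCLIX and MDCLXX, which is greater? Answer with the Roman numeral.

MMMCLIX = 3159
MDCLXX = 1670
3159 is larger

MMMCLIX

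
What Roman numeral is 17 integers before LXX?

LXX = 70
70 - 17 = 53

LIII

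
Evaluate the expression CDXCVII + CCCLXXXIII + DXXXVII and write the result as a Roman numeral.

CDXCVII = 497, CCCLXXXIII = 383, DXXXVII = 537
497 + 383 = 880
880 + 537 = 1417

MCDXVII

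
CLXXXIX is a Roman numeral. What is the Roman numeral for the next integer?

CLXXXIX = 189; next is 190

CXC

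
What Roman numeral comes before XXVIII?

XXVIII = 28; previous is 27

XXVII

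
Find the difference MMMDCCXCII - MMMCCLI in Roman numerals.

MMMDCCXCII = 3792
MMMCCLI = 3251
3792 - 3251 = 541

DXLI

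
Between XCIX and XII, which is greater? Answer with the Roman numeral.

XCIX = 99
XII = 12
99 is larger

XCIX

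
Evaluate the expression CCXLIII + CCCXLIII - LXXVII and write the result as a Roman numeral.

CCXLIII = 243, CCCXLIII = 343, LXXVII = 77
243 + 343 = 586
586 - 77 = 509

DIX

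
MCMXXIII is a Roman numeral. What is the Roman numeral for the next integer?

MCMXXIII = 1923, so the next integer is 1923 + 1 = 1924

MCMXXIV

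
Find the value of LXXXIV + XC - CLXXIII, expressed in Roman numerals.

LXXXIV = 84, XC = 90, CLXXIII = 173
84 + 90 = 174
174 - 173 = 1

I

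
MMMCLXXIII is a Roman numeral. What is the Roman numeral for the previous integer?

MMMCLXXIII = 3173; previous is 3172

MMMCLXXII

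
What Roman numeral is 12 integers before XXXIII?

XXXIII = 33
33 - 12 = 21

XXI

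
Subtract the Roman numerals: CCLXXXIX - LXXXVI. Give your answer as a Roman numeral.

CCLXXXIX = 289
LXXXVI = 86
289 - 86 = 203

CCIII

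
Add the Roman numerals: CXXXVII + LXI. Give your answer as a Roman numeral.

CXXXVII = 137
LXI = 61
137 + 61 = 198

CXCVIII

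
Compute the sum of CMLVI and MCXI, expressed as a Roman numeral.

CMLVI = 956
MCXI = 1111
956 + 1111 = 2067

MMLXVII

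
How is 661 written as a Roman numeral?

Convert 661 to Roman numerals:
  661 contains 1×500 (D)
  161 contains 1×100 (C)
  61 contains 1×50 (L)
  11 contains 1×10 (X)
  1 contains 1×1 (I)

DCLXI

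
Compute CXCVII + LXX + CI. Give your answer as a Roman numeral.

CXCVII = 197, LXX = 70, CI = 101
197 + 70 = 267
267 + 101 = 368

CCCLXVIII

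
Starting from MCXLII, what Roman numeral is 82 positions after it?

MCXLII = 1142
1142 + 82 = 1224

MCCXXIV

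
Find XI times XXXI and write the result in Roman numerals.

XI = 11
XXXI = 31
11 × 31 = 341

CCCXLI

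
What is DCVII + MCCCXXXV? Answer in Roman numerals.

DCVII = 607
MCCCXXXV = 1335
607 + 1335 = 1942

MCMXLII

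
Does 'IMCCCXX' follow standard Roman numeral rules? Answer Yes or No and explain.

'IMCCCXX': Invalid subtractive combination: IM

No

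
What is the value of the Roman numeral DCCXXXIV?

DCCXXXIV: D=500, C=100, C=100, X=10, X=10, X=10, IV=4
500 + 100 + 100 + 10 + 10 + 10 + 4 = 734

734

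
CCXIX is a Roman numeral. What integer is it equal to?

CCXIX: C=100, C=100, X=10, IX=9
100 + 100 + 10 + 9 = 219

219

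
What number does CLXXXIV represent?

CLXXXIV: C=100, L=50, X=10, X=10, X=10, IV=4
100 + 50 + 10 + 10 + 10 + 4 = 184

184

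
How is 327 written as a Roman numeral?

Convert 327 to Roman numerals:
  327 contains 3×100 (CCC)
  27 contains 2×10 (XX)
  7 contains 1×5 (V)
  2 contains 2×1 (II)

CCCXXVII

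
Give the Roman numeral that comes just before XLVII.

XLVII = 47, so the previous integer is 47 - 1 = 46

XLVI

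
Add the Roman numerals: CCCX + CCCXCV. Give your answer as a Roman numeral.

CCCX = 310
CCCXCV = 395
310 + 395 = 705

DCCV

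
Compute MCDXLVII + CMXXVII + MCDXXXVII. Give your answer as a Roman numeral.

MCDXLVII = 1447, CMXXVII = 927, MCDXXXVII = 1437
1447 + 927 = 2374
2374 + 1437 = 3811

MMMDCCCXI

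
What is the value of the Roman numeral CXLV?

CXLV: C=100, XL=40, V=5
100 + 40 + 5 = 145

145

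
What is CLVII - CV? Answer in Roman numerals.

CLVII = 157
CV = 105
157 - 105 = 52

LII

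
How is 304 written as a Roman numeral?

Convert 304 to Roman numerals:
  304 contains 3×100 (CCC)
  4 contains 1×4 (IV)

CCCIV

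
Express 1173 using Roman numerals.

Convert 1173 to Roman numerals:
  1173 contains 1×1000 (M)
  173 contains 1×100 (C)
  73 contains 1×50 (L)
  23 contains 2×10 (XX)
  3 contains 3×1 (III)

MCLXXIII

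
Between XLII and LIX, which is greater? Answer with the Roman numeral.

XLII = 42
LIX = 59
59 is larger

LIX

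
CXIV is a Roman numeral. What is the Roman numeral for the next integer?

CXIV = 114, so the next integer is 114 + 1 = 115

CXV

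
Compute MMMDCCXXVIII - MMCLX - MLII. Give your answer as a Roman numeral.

MMMDCCXXVIII = 3728, MMCLX = 2160, MLII = 1052
3728 - 2160 = 1568
1568 - 1052 = 516

DXVI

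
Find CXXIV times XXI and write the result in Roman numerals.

CXXIV = 124
XXI = 21
124 × 21 = 2604

MMDCIV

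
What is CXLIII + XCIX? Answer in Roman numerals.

CXLIII = 143
XCIX = 99
143 + 99 = 242

CCXLII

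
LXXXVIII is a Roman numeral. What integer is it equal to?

LXXXVIII: L=50, X=10, X=10, X=10, V=5, I=1, I=1, I=1
50 + 10 + 10 + 10 + 5 + 1 + 1 + 1 = 88

88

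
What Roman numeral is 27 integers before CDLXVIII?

CDLXVIII = 468
468 - 27 = 441

CDXLI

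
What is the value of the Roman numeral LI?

LI: L=50, I=1
50 + 1 = 51

51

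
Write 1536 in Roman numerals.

Convert 1536 to Roman numerals:
  1536 contains 1×1000 (M)
  536 contains 1×500 (D)
  36 contains 3×10 (XXX)
  6 contains 1×5 (V)
  1 contains 1×1 (I)

MDXXXVI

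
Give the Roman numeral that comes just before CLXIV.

CLXIV = 164, so the previous integer is 164 - 1 = 163

CLXIII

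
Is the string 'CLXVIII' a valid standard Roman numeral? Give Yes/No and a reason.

'CLXVIII': Check the rules: uses only the symbols I, V, X, L, C, D, M; no symbol is repeated more than three times in a row; V, L and D each appear at most once; no smaller symbol precedes a larger one (values never increase from left to right). Value: C (100) + L (50) + X (10) + V (5) + I (1) + I (1) + I (1) = 168. So it is a valid standard Roman numeral.

Yes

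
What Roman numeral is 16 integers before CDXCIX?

CDXCIX = 499
499 - 16 = 483

CDLXXXIII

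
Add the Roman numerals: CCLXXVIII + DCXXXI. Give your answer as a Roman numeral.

CCLXXVIII = 278
DCXXXI = 631
278 + 631 = 909

CMIX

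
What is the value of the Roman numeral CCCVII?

CCCVII: C=100, C=100, C=100, V=5, I=1, I=1
100 + 100 + 100 + 5 + 1 + 1 = 307

307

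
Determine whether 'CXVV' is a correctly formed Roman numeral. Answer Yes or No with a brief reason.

'CXVV': V should not appear more than once

No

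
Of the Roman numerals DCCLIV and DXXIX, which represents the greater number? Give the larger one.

DCCLIV = 754
DXXIX = 529
754 is larger

DCCLIV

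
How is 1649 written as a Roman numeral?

Convert 1649 to Roman numerals:
  1649 contains 1×1000 (M)
  649 contains 1×500 (D)
  149 contains 1×100 (C)
  49 contains 1×40 (XL)
  9 contains 1×9 (IX)

MDCXLIX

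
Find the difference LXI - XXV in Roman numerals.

LXI = 61
XXV = 25
61 - 25 = 36

XXXVI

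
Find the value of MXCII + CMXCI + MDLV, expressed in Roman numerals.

MXCII = 1092, CMXCI = 991, MDLV = 1555
1092 + 991 = 2083
2083 + 1555 = 3638

MMMDCXXXVIII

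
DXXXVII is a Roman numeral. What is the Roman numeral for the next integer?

DXXXVII = 537, so the next integer is 537 + 1 = 538

DXXXVIII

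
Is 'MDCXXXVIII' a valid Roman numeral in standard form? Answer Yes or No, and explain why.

'MDCXXXVIII': Check the rules: uses only the symbols I, V, X, L, C, D, M; no symbol is repeated more than three times in a row; V, L and D each appear at most once; no smaller symbol precedes a larger one (values never increase from left to right). Value: M (1000) + D (500) + C (100) + X (10) + X (10) + X (10) + V (5) + I (1) + I (1) + I (1) = 1638. So it is a valid standard Roman numeral.

Yes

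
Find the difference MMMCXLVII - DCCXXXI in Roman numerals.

MMMCXLVII = 3147
DCCXXXI = 731
3147 - 731 = 2416

MMCDXVI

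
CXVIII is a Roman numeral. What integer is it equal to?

CXVIII: C=100, X=10, V=5, I=1, I=1, I=1
100 + 10 + 5 + 1 + 1 + 1 = 118

118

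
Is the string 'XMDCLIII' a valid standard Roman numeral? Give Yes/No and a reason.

'XMDCLIII': Invalid subtractive combination: XM

No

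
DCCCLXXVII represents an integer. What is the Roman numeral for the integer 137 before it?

DCCCLXXVII = 877
877 - 137 = 740

DCCXL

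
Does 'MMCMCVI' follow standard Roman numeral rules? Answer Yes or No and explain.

'MMCMCVI': C cannot come right after the subtractive pair CM: once C is subtracted in CM, the next symbol must be smaller than C

No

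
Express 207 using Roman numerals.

Convert 207 to Roman numerals:
  207 contains 2×100 (CC)
  7 contains 1×5 (V)
  2 contains 2×1 (II)

CCVII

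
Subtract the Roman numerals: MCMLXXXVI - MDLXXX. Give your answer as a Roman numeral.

MCMLXXXVI = 1986
MDLXXX = 1580
1986 - 1580 = 406

CDVI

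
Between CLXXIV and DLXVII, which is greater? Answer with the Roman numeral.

CLXXIV = 174
DLXVII = 567
567 is larger

DLXVII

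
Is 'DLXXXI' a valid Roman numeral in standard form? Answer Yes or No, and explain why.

'DLXXXI': Check the rules: uses only the symbols I, V, X, L, C, D, M; no symbol is repeated more than three times in a row; V, L and D each appear at most once; no smaller symbol precedes a larger one (values never increase from left to right). Value: D (500) + L (50) + X (10) + X (10) + X (10) + I (1) = 581. So it is a valid standard Roman numeral.

Yes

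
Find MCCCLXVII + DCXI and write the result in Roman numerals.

MCCCLXVII = 1367
DCXI = 611
1367 + 611 = 1978

MCMLXXVIII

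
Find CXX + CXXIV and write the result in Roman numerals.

CXX = 120
CXXIV = 124
120 + 124 = 244

CCXLIV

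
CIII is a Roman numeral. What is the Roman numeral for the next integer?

CIII = 103; next is 104

CIV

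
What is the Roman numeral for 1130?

Convert 1130 to Roman numerals:
  1130 contains 1×1000 (M)
  130 contains 1×100 (C)
  30 contains 3×10 (XXX)

MCXXX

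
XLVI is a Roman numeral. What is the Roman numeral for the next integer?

XLVI = 46, so the next integer is 46 + 1 = 47

XLVII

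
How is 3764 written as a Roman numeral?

Convert 3764 to Roman numerals:
  3764 contains 3×1000 (MMM)
  764 contains 1×500 (D)
  264 contains 2×100 (CC)
  64 contains 1×50 (L)
  14 contains 1×10 (X)
  4 contains 1×4 (IV)

MMMDCCLXIV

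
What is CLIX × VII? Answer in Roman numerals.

CLIX = 159
VII = 7
159 × 7 = 1113

MCXIII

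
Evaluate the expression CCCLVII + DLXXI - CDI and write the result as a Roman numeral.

CCCLVII = 357, DLXXI = 571, CDI = 401
357 + 571 = 928
928 - 401 = 527

DXXVII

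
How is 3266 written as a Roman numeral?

Convert 3266 to Roman numerals:
  3266 contains 3×1000 (MMM)
  266 contains 2×100 (CC)
  66 contains 1×50 (L)
  16 contains 1×10 (X)
  6 contains 1×5 (V)
  1 contains 1×1 (I)

MMMCCLXVI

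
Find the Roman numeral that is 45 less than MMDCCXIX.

MMDCCXIX = 2719
2719 - 45 = 2674

MMDCLXXIV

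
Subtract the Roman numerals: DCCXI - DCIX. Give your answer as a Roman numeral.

DCCXI = 711
DCIX = 609
711 - 609 = 102

CII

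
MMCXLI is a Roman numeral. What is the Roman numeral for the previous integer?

MMCXLI = 2141, so the previous integer is 2141 - 1 = 2140

MMCXL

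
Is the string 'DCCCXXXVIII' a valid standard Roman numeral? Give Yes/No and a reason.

'DCCCXXXVIII': Check the rules: uses only the symbols I, V, X, L, C, D, M; no symbol is repeated more than three times in a row; V, L and D each appear at most once; no smaller symbol precedes a larger one (values never increase from left to right). Value: D (500) + C (100) + C (100) + C (100) + X (10) + X (10) + X (10) + V (5) + I (1) + I (1) + I (1) = 838. So it is a valid standard Roman numeral.

Yes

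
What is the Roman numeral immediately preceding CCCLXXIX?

CCCLXXIX = 379, so the previous integer is 379 - 1 = 378

CCCLXXVIII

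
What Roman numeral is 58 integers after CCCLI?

CCCLI = 351
351 + 58 = 409

CDIX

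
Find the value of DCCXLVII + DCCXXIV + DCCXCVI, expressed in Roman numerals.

DCCXLVII = 747, DCCXXIV = 724, DCCXCVI = 796
747 + 724 = 1471
1471 + 796 = 2267

MMCCLXVII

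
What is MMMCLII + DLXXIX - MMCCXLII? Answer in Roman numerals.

MMMCLII = 3152, DLXXIX = 579, MMCCXLII = 2242
3152 + 579 = 3731
3731 - 2242 = 1489

MCDLXXXIX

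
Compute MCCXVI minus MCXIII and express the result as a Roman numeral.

MCCXVI = 1216
MCXIII = 1113
1216 - 1113 = 103

CIII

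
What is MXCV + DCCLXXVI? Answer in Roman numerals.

MXCV = 1095
DCCLXXVI = 776
1095 + 776 = 1871

MDCCCLXXI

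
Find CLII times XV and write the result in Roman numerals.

CLII = 152
XV = 15
152 × 15 = 2280

MMCCLXXX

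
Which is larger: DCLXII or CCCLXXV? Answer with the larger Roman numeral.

DCLXII = 662
CCCLXXV = 375
662 is larger

DCLXII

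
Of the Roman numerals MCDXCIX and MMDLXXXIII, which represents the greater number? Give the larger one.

MCDXCIX = 1499
MMDLXXXIII = 2583
2583 is larger

MMDLXXXIII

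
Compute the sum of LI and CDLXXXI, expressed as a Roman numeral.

LI = 51
CDLXXXI = 481
51 + 481 = 532

DXXXII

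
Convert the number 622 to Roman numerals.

Convert 622 to Roman numerals:
  622 contains 1×500 (D)
  122 contains 1×100 (C)
  22 contains 2×10 (XX)
  2 contains 2×1 (II)

DCXXII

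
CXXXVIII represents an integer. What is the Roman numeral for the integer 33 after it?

CXXXVIII = 138
138 + 33 = 171

CLXXI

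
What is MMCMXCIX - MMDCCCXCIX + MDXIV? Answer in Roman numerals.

MMCMXCIX = 2999, MMDCCCXCIX = 2899, MDXIV = 1514
2999 - 2899 = 100
100 + 1514 = 1614

MDCXIV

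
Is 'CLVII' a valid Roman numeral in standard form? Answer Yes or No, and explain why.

'CLVII': Check the rules: uses only the symbols I, V, X, L, C, D, M; no symbol is repeated more than three times in a row; V, L and D each appear at most once; no smaller symbol precedes a larger one (values never increase from left to right). Value: C (100) + L (50) + V (5) + I (1) + I (1) = 157. So it is a valid standard Roman numeral.

Yes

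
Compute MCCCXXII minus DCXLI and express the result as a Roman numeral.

MCCCXXII = 1322
DCXLI = 641
1322 - 641 = 681

DCLXXXI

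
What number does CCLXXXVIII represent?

CCLXXXVIII: C=100, C=100, L=50, X=10, X=10, X=10, V=5, I=1, I=1, I=1
100 + 100 + 50 + 10 + 10 + 10 + 5 + 1 + 1 + 1 = 288

288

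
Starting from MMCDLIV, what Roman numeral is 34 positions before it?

MMCDLIV = 2454
2454 - 34 = 2420

MMCDXX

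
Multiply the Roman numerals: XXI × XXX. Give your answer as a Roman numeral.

XXI = 21
XXX = 30
21 × 30 = 630

DCXXX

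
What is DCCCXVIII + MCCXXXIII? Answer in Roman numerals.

DCCCXVIII = 818
MCCXXXIII = 1233
818 + 1233 = 2051

MMLI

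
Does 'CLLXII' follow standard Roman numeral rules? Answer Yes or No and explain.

'CLLXII': L should not appear more than once

No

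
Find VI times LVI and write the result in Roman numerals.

VI = 6
LVI = 56
6 × 56 = 336

CCCXXXVI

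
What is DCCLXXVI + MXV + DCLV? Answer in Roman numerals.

DCCLXXVI = 776, MXV = 1015, DCLV = 655
776 + 1015 = 1791
1791 + 655 = 2446

MMCDXLVI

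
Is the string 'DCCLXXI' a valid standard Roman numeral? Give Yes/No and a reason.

'DCCLXXI': Check the rules: uses only the symbols I, V, X, L, C, D, M; no symbol is repeated more than three times in a row; V, L and D each appear at most once; no smaller symbol precedes a larger one (values never increase from left to right). Value: D (500) + C (100) + C (100) + L (50) + X (10) + X (10) + I (1) = 771. So it is a valid standard Roman numeral.

Yes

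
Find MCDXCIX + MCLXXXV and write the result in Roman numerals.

MCDXCIX = 1499
MCLXXXV = 1185
1499 + 1185 = 2684

MMDCLXXXIV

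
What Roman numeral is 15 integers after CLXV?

CLXV = 165
165 + 15 = 180

CLXXX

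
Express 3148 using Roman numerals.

Convert 3148 to Roman numerals:
  3148 contains 3×1000 (MMM)
  148 contains 1×100 (C)
  48 contains 1×40 (XL)
  8 contains 1×5 (V)
  3 contains 3×1 (III)

MMMCXLVIII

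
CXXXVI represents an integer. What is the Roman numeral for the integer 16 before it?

CXXXVI = 136
136 - 16 = 120

CXX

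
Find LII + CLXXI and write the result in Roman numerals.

LII = 52
CLXXI = 171
52 + 171 = 223

CCXXIII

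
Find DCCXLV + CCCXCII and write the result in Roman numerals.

DCCXLV = 745
CCCXCII = 392
745 + 392 = 1137

MCXXXVII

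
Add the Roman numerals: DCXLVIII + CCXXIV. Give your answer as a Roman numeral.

DCXLVIII = 648
CCXXIV = 224
648 + 224 = 872

DCCCLXXII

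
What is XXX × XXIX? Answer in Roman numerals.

XXX = 30
XXIX = 29
30 × 29 = 870

DCCCLXX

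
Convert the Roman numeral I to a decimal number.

I: I=1

1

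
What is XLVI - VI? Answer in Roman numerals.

XLVI = 46
VI = 6
46 - 6 = 40

XL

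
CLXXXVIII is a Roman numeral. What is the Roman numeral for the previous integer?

CLXXXVIII = 188, so the previous integer is 188 - 1 = 187

CLXXXVII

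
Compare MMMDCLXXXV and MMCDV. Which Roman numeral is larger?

MMMDCLXXXV = 3685
MMCDV = 2405
3685 is larger

MMMDCLXXXV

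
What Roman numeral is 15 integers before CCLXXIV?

CCLXXIV = 274
274 - 15 = 259

CCLIX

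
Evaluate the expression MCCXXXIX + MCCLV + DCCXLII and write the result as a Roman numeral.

MCCXXXIX = 1239, MCCLV = 1255, DCCXLII = 742
1239 + 1255 = 2494
2494 + 742 = 3236

MMMCCXXXVI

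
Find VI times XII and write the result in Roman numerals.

VI = 6
XII = 12
6 × 12 = 72

LXXII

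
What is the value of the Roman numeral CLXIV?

CLXIV: C=100, L=50, X=10, IV=4
100 + 50 + 10 + 4 = 164

164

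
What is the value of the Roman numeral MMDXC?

MMDXC: M=1000, M=1000, D=500, XC=90
1000 + 1000 + 500 + 90 = 2590

2590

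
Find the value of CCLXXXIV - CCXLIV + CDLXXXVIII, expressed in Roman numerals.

CCLXXXIV = 284, CCXLIV = 244, CDLXXXVIII = 488
284 - 244 = 40
40 + 488 = 528

DXXVIII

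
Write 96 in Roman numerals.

Convert 96 to Roman numerals:
  96 contains 1×90 (XC)
  6 contains 1×5 (V)
  1 contains 1×1 (I)

XCVI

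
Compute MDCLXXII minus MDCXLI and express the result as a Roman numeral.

MDCLXXII = 1672
MDCXLI = 1641
1672 - 1641 = 31

XXXI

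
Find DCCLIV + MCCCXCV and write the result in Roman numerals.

DCCLIV = 754
MCCCXCV = 1395
754 + 1395 = 2149

MMCXLIX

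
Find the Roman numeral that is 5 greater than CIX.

CIX = 109
109 + 5 = 114

CXIV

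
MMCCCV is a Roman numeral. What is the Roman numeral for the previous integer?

MMCCCV = 2305, so the previous integer is 2305 - 1 = 2304

MMCCCIV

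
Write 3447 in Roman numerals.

Convert 3447 to Roman numerals:
  3447 contains 3×1000 (MMM)
  447 contains 1×400 (CD)
  47 contains 1×40 (XL)
  7 contains 1×5 (V)
  2 contains 2×1 (II)

MMMCDXLVII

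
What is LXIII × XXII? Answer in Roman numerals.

LXIII = 63
XXII = 22
63 × 22 = 1386

MCCCLXXXVI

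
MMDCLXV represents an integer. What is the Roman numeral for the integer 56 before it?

MMDCLXV = 2665
2665 - 56 = 2609

MMDCIX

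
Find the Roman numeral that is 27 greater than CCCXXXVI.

CCCXXXVI = 336
336 + 27 = 363

CCCLXIII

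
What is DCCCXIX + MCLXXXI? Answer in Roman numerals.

DCCCXIX = 819
MCLXXXI = 1181
819 + 1181 = 2000

MM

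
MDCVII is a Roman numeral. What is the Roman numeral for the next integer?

MDCVII = 1607; next is 1608

MDCVIII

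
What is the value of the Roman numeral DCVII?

DCVII: D=500, C=100, V=5, I=1, I=1
500 + 100 + 5 + 1 + 1 = 607

607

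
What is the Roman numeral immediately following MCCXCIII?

MCCXCIII = 1293; next is 1294

MCCXCIV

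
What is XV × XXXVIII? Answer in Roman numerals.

XV = 15
XXXVIII = 38
15 × 38 = 570

DLXX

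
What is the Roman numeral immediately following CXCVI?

CXCVI = 196; next is 197

CXCVII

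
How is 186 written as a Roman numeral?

Convert 186 to Roman numerals:
  186 contains 1×100 (C)
  86 contains 1×50 (L)
  36 contains 3×10 (XXX)
  6 contains 1×5 (V)
  1 contains 1×1 (I)

CLXXXVI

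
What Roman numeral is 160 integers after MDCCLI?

MDCCLI = 1751
1751 + 160 = 1911

MCMXI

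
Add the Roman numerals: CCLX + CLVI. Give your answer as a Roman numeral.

CCLX = 260
CLVI = 156
260 + 156 = 416

CDXVI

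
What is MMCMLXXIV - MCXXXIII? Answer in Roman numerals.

MMCMLXXIV = 2974
MCXXXIII = 1133
2974 - 1133 = 1841

MDCCCXLI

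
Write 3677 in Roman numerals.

Convert 3677 to Roman numerals:
  3677 contains 3×1000 (MMM)
  677 contains 1×500 (D)
  177 contains 1×100 (C)
  77 contains 1×50 (L)
  27 contains 2×10 (XX)
  7 contains 1×5 (V)
  2 contains 2×1 (II)

MMMDCLXXVII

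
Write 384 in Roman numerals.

Convert 384 to Roman numerals:
  384 contains 3×100 (CCC)
  84 contains 1×50 (L)
  34 contains 3×10 (XXX)
  4 contains 1×4 (IV)

CCCLXXXIV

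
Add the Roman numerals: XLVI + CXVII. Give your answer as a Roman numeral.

XLVI = 46
CXVII = 117
46 + 117 = 163

CLXIII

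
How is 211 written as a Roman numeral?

Convert 211 to Roman numerals:
  211 contains 2×100 (CC)
  11 contains 1×10 (X)
  1 contains 1×1 (I)

CCXI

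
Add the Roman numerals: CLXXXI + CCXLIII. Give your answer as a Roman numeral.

CLXXXI = 181
CCXLIII = 243
181 + 243 = 424

CDXXIV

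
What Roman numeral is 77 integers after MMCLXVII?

MMCLXVII = 2167
2167 + 77 = 2244

MMCCXLIV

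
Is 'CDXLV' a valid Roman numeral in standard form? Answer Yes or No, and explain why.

'CDXLV': Check the rules: uses only the symbols I, V, X, L, C, D, M; no symbol is repeated more than three times in a row; V, L and D each appear at most once; the only places a smaller symbol precedes a larger one are the allowed subtractive pairs CD, XL, the symbol right after such a pair (if any) is smaller than the pair's first symbol, and otherwise the values never increase from left to right. Value: CD (400) + XL (40) + V (5) = 445. So it is a valid standard Roman numeral.

Yes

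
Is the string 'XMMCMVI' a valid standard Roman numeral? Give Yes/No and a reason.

'XMMCMVI': Invalid subtractive combination: XM

No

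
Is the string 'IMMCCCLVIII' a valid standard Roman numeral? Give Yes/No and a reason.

'IMMCCCLVIII': Invalid subtractive combination: IM

No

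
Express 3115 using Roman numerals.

Convert 3115 to Roman numerals:
  3115 contains 3×1000 (MMM)
  115 contains 1×100 (C)
  15 contains 1×10 (X)
  5 contains 1×5 (V)

MMMCXV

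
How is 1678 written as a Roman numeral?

Convert 1678 to Roman numerals:
  1678 contains 1×1000 (M)
  678 contains 1×500 (D)
  178 contains 1×100 (C)
  78 contains 1×50 (L)
  28 contains 2×10 (XX)
  8 contains 1×5 (V)
  3 contains 3×1 (III)

MDCLXXVIII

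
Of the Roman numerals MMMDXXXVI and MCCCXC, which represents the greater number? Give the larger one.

MMMDXXXVI = 3536
MCCCXC = 1390
3536 is larger

MMMDXXXVI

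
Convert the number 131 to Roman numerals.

Convert 131 to Roman numerals:
  131 contains 1×100 (C)
  31 contains 3×10 (XXX)
  1 contains 1×1 (I)

CXXXI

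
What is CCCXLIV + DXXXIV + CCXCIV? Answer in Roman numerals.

CCCXLIV = 344, DXXXIV = 534, CCXCIV = 294
344 + 534 = 878
878 + 294 = 1172

MCLXXII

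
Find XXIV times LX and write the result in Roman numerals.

XXIV = 24
LX = 60
24 × 60 = 1440

MCDXL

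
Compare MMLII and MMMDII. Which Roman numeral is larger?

MMLII = 2052
MMMDII = 3502
3502 is larger

MMMDII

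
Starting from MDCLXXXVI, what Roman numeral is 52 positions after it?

MDCLXXXVI = 1686
1686 + 52 = 1738

MDCCXXXVIII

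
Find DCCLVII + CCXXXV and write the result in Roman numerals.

DCCLVII = 757
CCXXXV = 235
757 + 235 = 992

CMXCII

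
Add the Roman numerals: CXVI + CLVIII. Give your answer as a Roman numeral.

CXVI = 116
CLVIII = 158
116 + 158 = 274

CCLXXIV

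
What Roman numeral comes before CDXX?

CDXX = 420, so the previous integer is 420 - 1 = 419

CDXIX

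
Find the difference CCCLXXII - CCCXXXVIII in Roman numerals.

CCCLXXII = 372
CCCXXXVIII = 338
372 - 338 = 34

XXXIV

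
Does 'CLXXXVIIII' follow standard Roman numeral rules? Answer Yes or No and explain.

'CLXXXVIIII': More than 3 consecutive I's

No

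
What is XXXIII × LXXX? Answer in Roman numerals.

XXXIII = 33
LXXX = 80
33 × 80 = 2640

MMDCXL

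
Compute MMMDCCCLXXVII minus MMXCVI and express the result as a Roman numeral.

MMMDCCCLXXVII = 3877
MMXCVI = 2096
3877 - 2096 = 1781

MDCCLXXXI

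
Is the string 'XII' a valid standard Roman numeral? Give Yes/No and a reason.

'XII': Check the rules: uses only the symbols I, V, X, L, C, D, M; no symbol is repeated more than three times in a row; V, L and D each appear at most once; no smaller symbol precedes a larger one (values never increase from left to right). Value: X (10) + I (1) + I (1) = 12. So it is a valid standard Roman numeral.

Yes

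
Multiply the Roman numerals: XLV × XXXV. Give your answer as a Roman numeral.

XLV = 45
XXXV = 35
45 × 35 = 1575

MDLXXV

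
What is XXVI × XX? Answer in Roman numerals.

XXVI = 26
XX = 20
26 × 20 = 520

DXX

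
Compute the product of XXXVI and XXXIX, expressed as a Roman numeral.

XXXVI = 36
XXXIX = 39
36 × 39 = 1404

MCDIV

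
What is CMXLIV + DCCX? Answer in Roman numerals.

CMXLIV = 944
DCCX = 710
944 + 710 = 1654

MDCLIV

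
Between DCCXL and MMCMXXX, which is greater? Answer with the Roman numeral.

DCCXL = 740
MMCMXXX = 2930
2930 is larger

MMCMXXX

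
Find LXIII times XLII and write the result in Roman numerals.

LXIII = 63
XLII = 42
63 × 42 = 2646

MMDCXLVI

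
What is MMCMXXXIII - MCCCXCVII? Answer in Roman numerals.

MMCMXXXIII = 2933
MCCCXCVII = 1397
2933 - 1397 = 1536

MDXXXVI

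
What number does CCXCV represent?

CCXCV: C=100, C=100, XC=90, V=5
100 + 100 + 90 + 5 = 295

295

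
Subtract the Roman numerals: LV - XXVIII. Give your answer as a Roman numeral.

LV = 55
XXVIII = 28
55 - 28 = 27

XXVII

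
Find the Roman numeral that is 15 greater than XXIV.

XXIV = 24
24 + 15 = 39

XXXIX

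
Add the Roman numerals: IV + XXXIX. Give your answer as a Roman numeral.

IV = 4
XXXIX = 39
4 + 39 = 43

XLIII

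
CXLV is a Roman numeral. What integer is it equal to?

CXLV: C=100, XL=40, V=5
100 + 40 + 5 = 145

145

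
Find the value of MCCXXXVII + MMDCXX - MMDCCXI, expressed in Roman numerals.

MCCXXXVII = 1237, MMDCXX = 2620, MMDCCXI = 2711
1237 + 2620 = 3857
3857 - 2711 = 1146

MCXLVI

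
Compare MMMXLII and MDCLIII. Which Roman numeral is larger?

MMMXLII = 3042
MDCLIII = 1653
3042 is larger

MMMXLII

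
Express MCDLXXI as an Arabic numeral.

MCDLXXI: M=1000, CD=400, L=50, X=10, X=10, I=1
1000 + 400 + 50 + 10 + 10 + 1 = 1471

1471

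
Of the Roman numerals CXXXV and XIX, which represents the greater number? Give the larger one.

CXXXV = 135
XIX = 19
135 is larger

CXXXV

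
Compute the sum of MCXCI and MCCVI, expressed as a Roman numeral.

MCXCI = 1191
MCCVI = 1206
1191 + 1206 = 2397

MMCCCXCVII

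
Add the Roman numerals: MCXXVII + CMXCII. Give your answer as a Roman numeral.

MCXXVII = 1127
CMXCII = 992
1127 + 992 = 2119

MMCXIX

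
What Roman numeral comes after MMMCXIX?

MMMCXIX = 3119, so the next integer is 3119 + 1 = 3120

MMMCXX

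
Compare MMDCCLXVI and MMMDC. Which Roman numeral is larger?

MMDCCLXVI = 2766
MMMDC = 3600
3600 is larger

MMMDC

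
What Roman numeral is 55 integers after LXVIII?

LXVIII = 68
68 + 55 = 123

CXXIII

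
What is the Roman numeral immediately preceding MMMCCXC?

MMMCCXC = 3290, so the previous integer is 3290 - 1 = 3289

MMMCCLXXXIX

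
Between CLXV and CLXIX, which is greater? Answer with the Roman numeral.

CLXV = 165
CLXIX = 169
169 is larger

CLXIX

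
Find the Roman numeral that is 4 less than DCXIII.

DCXIII = 613
613 - 4 = 609

DCIX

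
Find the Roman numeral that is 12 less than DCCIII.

DCCIII = 703
703 - 12 = 691

DCXCI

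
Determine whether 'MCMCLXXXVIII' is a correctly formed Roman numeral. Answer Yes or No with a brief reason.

'MCMCLXXXVIII': C cannot come right after the subtractive pair CM: once C is subtracted in CM, the next symbol must be smaller than C

No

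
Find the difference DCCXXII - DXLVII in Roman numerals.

DCCXXII = 722
DXLVII = 547
722 - 547 = 175

CLXXV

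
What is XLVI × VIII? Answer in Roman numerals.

XLVI = 46
VIII = 8
46 × 8 = 368

CCCLXVIII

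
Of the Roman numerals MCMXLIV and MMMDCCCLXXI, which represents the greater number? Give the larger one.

MCMXLIV = 1944
MMMDCCCLXXI = 3871
3871 is larger

MMMDCCCLXXI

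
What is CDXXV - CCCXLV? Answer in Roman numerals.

CDXXV = 425
CCCXLV = 345
425 - 345 = 80

LXXX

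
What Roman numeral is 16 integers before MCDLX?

MCDLX = 1460
1460 - 16 = 1444

MCDXLIV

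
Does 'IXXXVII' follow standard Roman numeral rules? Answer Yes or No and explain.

'IXXXVII': I (position 1) comes before the larger symbol X (position 3) without being directly in front of it as a subtractive pair; apart from IV, IX, XL, XC, CD and CM, symbols must go from largest to smallest

No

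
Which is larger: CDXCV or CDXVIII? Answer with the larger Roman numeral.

CDXCV = 495
CDXVIII = 418
495 is larger

CDXCV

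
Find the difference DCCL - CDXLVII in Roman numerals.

DCCL = 750
CDXLVII = 447
750 - 447 = 303

CCCIII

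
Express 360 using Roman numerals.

Convert 360 to Roman numerals:
  360 contains 3×100 (CCC)
  60 contains 1×50 (L)
  10 contains 1×10 (X)

CCCLX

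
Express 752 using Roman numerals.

Convert 752 to Roman numerals:
  752 contains 1×500 (D)
  252 contains 2×100 (CC)
  52 contains 1×50 (L)
  2 contains 2×1 (II)

DCCLII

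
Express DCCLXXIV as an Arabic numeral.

DCCLXXIV: D=500, C=100, C=100, L=50, X=10, X=10, IV=4
500 + 100 + 100 + 50 + 10 + 10 + 4 = 774

774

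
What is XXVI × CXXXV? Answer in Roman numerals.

XXVI = 26
CXXXV = 135
26 × 135 = 3510

MMMDX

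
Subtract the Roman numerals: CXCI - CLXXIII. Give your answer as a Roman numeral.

CXCI = 191
CLXXIII = 173
191 - 173 = 18

XVIII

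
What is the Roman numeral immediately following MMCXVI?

MMCXVI = 2116; next is 2117

MMCXVII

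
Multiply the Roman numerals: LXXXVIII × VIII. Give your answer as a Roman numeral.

LXXXVIII = 88
VIII = 8
88 × 8 = 704

DCCIV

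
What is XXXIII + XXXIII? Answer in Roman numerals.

XXXIII = 33
XXXIII = 33
33 + 33 = 66

LXVI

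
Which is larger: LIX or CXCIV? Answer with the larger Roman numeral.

LIX = 59
CXCIV = 194
194 is larger

CXCIV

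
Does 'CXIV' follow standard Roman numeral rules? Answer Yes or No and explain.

'CXIV': Check the rules: uses only the symbols I, V, X, L, C, D, M; no symbol is repeated more than three times in a row; V, L and D each appear at most once; the only place a smaller symbol precedes a larger one is the allowed subtractive pair IV, the symbol right after such a pair (if any) is smaller than the pair's first symbol, and otherwise the values never increase from left to right. Value: C (100) + X (10) + IV (4) = 114. So it is a valid standard Roman numeral.

Yes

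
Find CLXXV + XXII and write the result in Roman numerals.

CLXXV = 175
XXII = 22
175 + 22 = 197

CXCVII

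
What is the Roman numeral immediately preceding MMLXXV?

MMLXXV = 2075; previous is 2074

MMLXXIV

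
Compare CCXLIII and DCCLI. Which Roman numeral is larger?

CCXLIII = 243
DCCLI = 751
751 is larger

DCCLI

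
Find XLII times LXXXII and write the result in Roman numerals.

XLII = 42
LXXXII = 82
42 × 82 = 3444

MMMCDXLIV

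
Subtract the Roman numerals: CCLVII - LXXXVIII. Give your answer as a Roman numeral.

CCLVII = 257
LXXXVIII = 88
257 - 88 = 169

CLXIX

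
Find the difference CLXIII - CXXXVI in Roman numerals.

CLXIII = 163
CXXXVI = 136
163 - 136 = 27

XXVII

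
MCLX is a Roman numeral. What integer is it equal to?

MCLX: M=1000, C=100, L=50, X=10
1000 + 100 + 50 + 10 = 1160

1160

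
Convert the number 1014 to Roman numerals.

Convert 1014 to Roman numerals:
  1014 contains 1×1000 (M)
  14 contains 1×10 (X)
  4 contains 1×4 (IV)

MXIV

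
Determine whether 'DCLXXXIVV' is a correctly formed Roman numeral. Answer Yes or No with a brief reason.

'DCLXXXIVV': V should not appear more than once

No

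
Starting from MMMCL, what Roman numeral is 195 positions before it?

MMMCL = 3150
3150 - 195 = 2955

MMCMLV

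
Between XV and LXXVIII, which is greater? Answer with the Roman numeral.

XV = 15
LXXVIII = 78
78 is larger

LXXVIII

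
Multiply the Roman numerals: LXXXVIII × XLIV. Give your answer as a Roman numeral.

LXXXVIII = 88
XLIV = 44
88 × 44 = 3872

MMMDCCCLXXII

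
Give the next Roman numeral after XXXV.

XXXV = 35; next is 36

XXXVI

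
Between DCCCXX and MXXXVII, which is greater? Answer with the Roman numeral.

DCCCXX = 820
MXXXVII = 1037
1037 is larger

MXXXVII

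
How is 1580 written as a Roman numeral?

Convert 1580 to Roman numerals:
  1580 contains 1×1000 (M)
  580 contains 1×500 (D)
  80 contains 1×50 (L)
  30 contains 3×10 (XXX)

MDLXXX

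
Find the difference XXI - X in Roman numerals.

XXI = 21
X = 10
21 - 10 = 11

XI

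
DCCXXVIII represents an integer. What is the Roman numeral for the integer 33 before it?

DCCXXVIII = 728
728 - 33 = 695

DCXCV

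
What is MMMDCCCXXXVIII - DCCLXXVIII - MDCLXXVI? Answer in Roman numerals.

MMMDCCCXXXVIII = 3838, DCCLXXVIII = 778, MDCLXXVI = 1676
3838 - 778 = 3060
3060 - 1676 = 1384

MCCCLXXXIV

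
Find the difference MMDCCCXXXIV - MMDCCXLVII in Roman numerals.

MMDCCCXXXIV = 2834
MMDCCXLVII = 2747
2834 - 2747 = 87

LXXXVII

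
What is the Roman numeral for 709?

Convert 709 to Roman numerals:
  709 contains 1×500 (D)
  209 contains 2×100 (CC)
  9 contains 1×9 (IX)

DCCIX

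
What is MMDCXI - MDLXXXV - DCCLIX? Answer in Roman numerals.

MMDCXI = 2611, MDLXXXV = 1585, DCCLIX = 759
2611 - 1585 = 1026
1026 - 759 = 267

CCLXVII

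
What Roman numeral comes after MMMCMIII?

MMMCMIII = 3903, so the next integer is 3903 + 1 = 3904

MMMCMIV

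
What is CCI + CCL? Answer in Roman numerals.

CCI = 201
CCL = 250
201 + 250 = 451

CDLI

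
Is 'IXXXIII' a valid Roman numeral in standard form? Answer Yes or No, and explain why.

'IXXXIII': I (position 1) comes before the larger symbol X (position 3) without being directly in front of it as a subtractive pair; apart from IV, IX, XL, XC, CD and CM, symbols must go from largest to smallest

No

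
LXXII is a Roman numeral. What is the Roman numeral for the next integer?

LXXII = 72, so the next integer is 72 + 1 = 73

LXXIII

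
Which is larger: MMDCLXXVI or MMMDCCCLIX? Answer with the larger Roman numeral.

MMDCLXXVI = 2676
MMMDCCCLIX = 3859
3859 is larger

MMMDCCCLIX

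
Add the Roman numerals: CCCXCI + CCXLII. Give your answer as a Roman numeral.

CCCXCI = 391
CCXLII = 242
391 + 242 = 633

DCXXXIII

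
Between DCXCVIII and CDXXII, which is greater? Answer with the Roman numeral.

DCXCVIII = 698
CDXXII = 422
698 is larger

DCXCVIII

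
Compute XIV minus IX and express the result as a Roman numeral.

XIV = 14
IX = 9
14 - 9 = 5

V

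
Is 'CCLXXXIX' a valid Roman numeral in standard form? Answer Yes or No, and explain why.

'CCLXXXIX': Check the rules: uses only the symbols I, V, X, L, C, D, M; no symbol is repeated more than three times in a row; V, L and D each appear at most once; the only place a smaller symbol precedes a larger one is the allowed subtractive pair IX, the symbol right after such a pair (if any) is smaller than the pair's first symbol, and otherwise the values never increase from left to right. Value: C (100) + C (100) + L (50) + X (10) + X (10) + X (10) + IX (9) = 289. So it is a valid standard Roman numeral.

Yes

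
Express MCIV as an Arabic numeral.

MCIV: M=1000, C=100, IV=4
1000 + 100 + 4 = 1104

1104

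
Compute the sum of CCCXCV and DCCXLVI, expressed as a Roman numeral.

CCCXCV = 395
DCCXLVI = 746
395 + 746 = 1141

MCXLI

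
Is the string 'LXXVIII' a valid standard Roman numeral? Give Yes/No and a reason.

'LXXVIII': Check the rules: uses only the symbols I, V, X, L, C, D, M; no symbol is repeated more than three times in a row; V, L and D each appear at most once; no smaller symbol precedes a larger one (values never increase from left to right). Value: L (50) + X (10) + X (10) + V (5) + I (1) + I (1) + I (1) = 78. So it is a valid standard Roman numeral.

Yes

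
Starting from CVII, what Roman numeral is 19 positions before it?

CVII = 107
107 - 19 = 88

LXXXVIII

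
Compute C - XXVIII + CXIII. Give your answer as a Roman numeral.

C = 100, XXVIII = 28, CXIII = 113
100 - 28 = 72
72 + 113 = 185

CLXXXV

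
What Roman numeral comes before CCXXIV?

CCXXIV = 224, so the previous integer is 224 - 1 = 223

CCXXIII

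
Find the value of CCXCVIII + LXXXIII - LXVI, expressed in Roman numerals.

CCXCVIII = 298, LXXXIII = 83, LXVI = 66
298 + 83 = 381
381 - 66 = 315

CCCXV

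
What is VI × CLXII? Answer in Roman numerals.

VI = 6
CLXII = 162
6 × 162 = 972

CMLXXII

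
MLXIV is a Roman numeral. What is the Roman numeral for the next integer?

MLXIV = 1064, so the next integer is 1064 + 1 = 1065

MLXV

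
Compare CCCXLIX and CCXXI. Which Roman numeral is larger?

CCCXLIX = 349
CCXXI = 221
349 is larger

CCCXLIX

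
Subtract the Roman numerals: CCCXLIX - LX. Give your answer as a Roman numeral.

CCCXLIX = 349
LX = 60
349 - 60 = 289

CCLXXXIX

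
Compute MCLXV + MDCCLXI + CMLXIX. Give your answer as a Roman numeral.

MCLXV = 1165, MDCCLXI = 1761, CMLXIX = 969
1165 + 1761 = 2926
2926 + 969 = 3895

MMMDCCCXCV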